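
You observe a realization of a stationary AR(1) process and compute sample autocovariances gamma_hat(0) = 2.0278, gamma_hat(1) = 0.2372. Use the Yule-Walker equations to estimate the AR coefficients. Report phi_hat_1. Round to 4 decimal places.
\hat\phi_{1} = 0.1170

The Yule-Walker equations for an AR(p) process read, in matrix form,
  Gamma_p phi = r_p,   with   (Gamma_p)_{ij} = gamma(|i - j|),
                       (r_p)_i = gamma(i),   i,j = 1..p.
Substitute the sample gammas (Toeplitz matrix and right-hand side of size 1):
  Gamma_p = [[2.0278]]
  r_p     = [0.2372]
With p = 1 this is the single equation gamma(0) phi_1 = gamma(1):
  phi_hat_1 = gamma(1) / gamma(0) = 0.2372 / 2.0278 = 0.1170.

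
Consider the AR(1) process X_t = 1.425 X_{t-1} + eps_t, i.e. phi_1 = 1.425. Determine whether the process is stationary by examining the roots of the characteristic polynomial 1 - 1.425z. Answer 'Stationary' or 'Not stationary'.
\text{Not stationary}

The AR(p) characteristic polynomial is P(z) = 1 - 1.425z.
Stationarity requires all roots to lie outside the unit circle, i.e. |z| > 1 for every root.
This is linear in z: 1 + (-1.425) z = 0  =>  z = -1/(-1.425) = 0.701754,  |z| = 0.701754.
Moduli of all roots: 0.7018.
All moduli strictly greater than 1? No.
Verdict: Not stationary.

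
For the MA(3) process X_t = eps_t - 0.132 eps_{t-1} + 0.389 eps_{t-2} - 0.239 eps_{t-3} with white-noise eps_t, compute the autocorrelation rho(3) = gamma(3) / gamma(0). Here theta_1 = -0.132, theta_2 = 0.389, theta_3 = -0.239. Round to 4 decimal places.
\rho(3) = -0.1950

For an MA(q) process with theta_0 = 1, the autocovariance is
  gamma(k) = sigma^2 * sum_{i=0..q-k} theta_i * theta_{i+k},
and rho(k) = gamma(k) / gamma(0). Sigma^2 cancels.
  numerator   = (1)*(-0.239) = -0.239.
  denominator = (1)^2 + (-0.132)^2 + (0.389)^2 + (-0.239)^2 = 1.225866.
  rho(3) = -0.239 / 1.225866 = -0.1950.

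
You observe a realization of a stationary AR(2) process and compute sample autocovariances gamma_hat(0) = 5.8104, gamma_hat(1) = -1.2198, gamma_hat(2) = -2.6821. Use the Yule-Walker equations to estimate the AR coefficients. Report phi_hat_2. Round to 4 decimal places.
\hat\phi_{2} = -0.5290

The Yule-Walker equations for an AR(p) process read, in matrix form,
  Gamma_p phi = r_p,   with   (Gamma_p)_{ij} = gamma(|i - j|),
                       (r_p)_i = gamma(i),   i,j = 1..p.
Substitute the sample gammas (Toeplitz matrix and right-hand side of size 2):
  Gamma_p = [[5.8104, -1.2198], [-1.2198, 5.8104]]
  r_p     = [-1.2198, -2.6821]
Written out:
  5.8104 phi_1 - 1.2198 phi_2 = -1.2198
  -1.2198 phi_1 + 5.8104 phi_2 = -2.6821
Solve by Cramer's rule:
  det = gamma(0)^2 - gamma(1)^2 = (5.8104)^2 - (-1.2198)^2 = 33.76074816 - 1.48791204 = 32.27283612
  phi_hat_1 = [gamma(1) gamma(0) - gamma(1) gamma(2)] / det = [(-1.2198)(5.8104) - (-1.2198)(-2.6821)] / 32.27283612 = -10.3591515 / 32.27283612 = -0.321
  phi_hat_2 = [gamma(0) gamma(2) - gamma(1)^2] / det = [(5.8104)(-2.6821) - (-1.2198)^2] / 32.27283612 = -17.07198588 / 32.27283612 = -0.529
So phi_hat = [-0.3210, -0.5290].
Therefore phi_hat_2 = -0.5290.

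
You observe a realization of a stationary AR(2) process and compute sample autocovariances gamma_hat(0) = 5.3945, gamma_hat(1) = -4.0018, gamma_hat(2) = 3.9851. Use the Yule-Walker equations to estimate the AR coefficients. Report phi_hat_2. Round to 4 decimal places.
\hat\phi_{2} = 0.4190

The Yule-Walker equations for an AR(p) process read, in matrix form,
  Gamma_p phi = r_p,   with   (Gamma_p)_{ij} = gamma(|i - j|),
                       (r_p)_i = gamma(i),   i,j = 1..p.
Substitute the sample gammas (Toeplitz matrix and right-hand side of size 2):
  Gamma_p = [[5.3945, -4.0018], [-4.0018, 5.3945]]
  r_p     = [-4.0018, 3.9851]
Written out:
  5.3945 phi_1 - 4.0018 phi_2 = -4.0018
  -4.0018 phi_1 + 5.3945 phi_2 = 3.9851
Solve by Cramer's rule:
  det = gamma(0)^2 - gamma(1)^2 = (5.3945)^2 - (-4.0018)^2 = 29.10063025 - 16.01440324 = 13.08622701
  phi_hat_1 = [gamma(1) gamma(0) - gamma(1) gamma(2)] / det = [(-4.0018)(5.3945) - (-4.0018)(3.9851)] / 13.08622701 = -5.64013692 / 13.08622701 = -0.431
  phi_hat_2 = [gamma(0) gamma(2) - gamma(1)^2] / det = [(5.3945)(3.9851) - (-4.0018)^2] / 13.08622701 = 5.48321871 / 13.08622701 = 0.419
So phi_hat = [-0.4310, 0.4190].
Therefore phi_hat_2 = 0.4190.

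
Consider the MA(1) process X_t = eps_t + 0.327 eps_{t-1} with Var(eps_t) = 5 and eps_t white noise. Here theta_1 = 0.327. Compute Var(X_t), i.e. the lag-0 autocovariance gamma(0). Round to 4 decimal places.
\gamma(0) = 5.5346

For an MA(q) process X_t = eps_t + sum_i theta_i eps_{t-i} with
Var(eps_t) = sigma^2, the variance is
  gamma(0) = sigma^2 * (1 + sum_i theta_i^2).
  sum_i theta_i^2 = (0.327)^2 = 0.106929.
  gamma(0) = 5 * (1 + 0.106929) = 5 * 1.106929 = 5.534645, which rounds to 5.5346.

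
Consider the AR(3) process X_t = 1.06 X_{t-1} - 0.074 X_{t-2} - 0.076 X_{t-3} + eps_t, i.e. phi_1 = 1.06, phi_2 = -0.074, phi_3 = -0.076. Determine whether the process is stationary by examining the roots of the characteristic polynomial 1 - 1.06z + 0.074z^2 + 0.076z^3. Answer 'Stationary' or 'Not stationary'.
\text{Stationary}

The AR(p) characteristic polynomial is P(z) = 1 - 1.06z + 0.074z^2 + 0.076z^3.
Stationarity requires all roots to lie outside the unit circle, i.e. |z| > 1 for every root.
Degree 3: look for a simple real root z0 first, then factor out (1 - z/z0) and solve the remaining quadratic.
Testing z0 = 2.5: P(2.5) = 1 + (-1.06)(2.5) + (0.074)(2.5)^2 + (0.076)(2.5)^3
  = 1 + (-2.65) + (0.4625) + (1.1875) = 0.  So z_0 = 2.5 is a root, |z_0| = 2.5.
Divide out the factor (1 - 0.4 z) = (1 - z/z0) (since 1/z0 = 0.4):
  P(z) = (1 - 0.4 z)(1 + (-0.66) z + (-0.19) z^2)
  [check: z-coef -0.66 - (0.4) = -1.06; z^2-coef -0.19 - (0.4)(-0.66) = 0.074; z^3-coef -(0.4)(-0.19) = 0.076.]
Remaining roots from the quadratic factor 1 + (-0.66) z + (-0.19) z^2:
  Set 1 + (-0.66) z + (-0.19) z^2 = 0, i.e. a z^2 + b z + c = 0 with a = -0.19, b = -0.66, c = 1.
  Discriminant D = b^2 - 4ac = (-0.66)^2 - 4*(-0.19)*1 = 0.4356 - (-0.76) = 1.1956.
  D >= 0, so the roots are real: z = (-b +/- sqrt(D)) / (2a) = (0.66 +/- 1.093435) / (-0.38).
    z_1 = (0.66 + 1.093435) / (-0.38) = -4.6143,   |z_1| = 4.6143.
    z_2 = (0.66 - 1.093435) / (-0.38) = 1.1406,   |z_2| = 1.1406.
Moduli of all roots: 2.5000, 4.6143, 1.1406.
All moduli strictly greater than 1? Yes.
Verdict: Stationary.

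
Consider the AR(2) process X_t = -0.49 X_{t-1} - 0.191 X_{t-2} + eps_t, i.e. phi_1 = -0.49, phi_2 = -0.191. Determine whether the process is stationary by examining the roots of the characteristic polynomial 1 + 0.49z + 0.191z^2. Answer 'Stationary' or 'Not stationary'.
\text{Stationary}

The AR(p) characteristic polynomial is P(z) = 1 + 0.49z + 0.191z^2.
Stationarity requires all roots to lie outside the unit circle, i.e. |z| > 1 for every root.
Set 1 + (0.49) z + (0.191) z^2 = 0, i.e. a z^2 + b z + c = 0 with a = 0.191, b = 0.49, c = 1.
Discriminant D = b^2 - 4ac = (0.49)^2 - 4*(0.191)*1 = 0.2401 - (0.764) = -0.5239.
D < 0, so the roots are the complex-conjugate pair z = (-b +/- i sqrt(-D)) / (2a) = -1.2827 +/- 1.8948i.
For a conjugate pair |z|^2 = z * conj(z) = (product of roots) = c/a = 1/(0.191) = 5.235602, so |z| = sqrt(5.235602) = 2.2881 for both roots.
Moduli of all roots: 2.2881, 2.2881.
All moduli strictly greater than 1? Yes.
Verdict: Stationary.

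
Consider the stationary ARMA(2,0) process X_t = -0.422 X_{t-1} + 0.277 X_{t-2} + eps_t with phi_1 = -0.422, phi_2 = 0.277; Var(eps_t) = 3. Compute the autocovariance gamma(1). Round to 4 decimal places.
\gamma(1) = -2.8765

Multiply the model equation by X_{t-k} and take expectations. With theta_0 = psi_0 = 1 and psi_j the MA(infinity) weights, this gives
  gamma(k) - sum_i phi_i gamma(k-i) = c_k,
  c_k = sigma^2 * sum_{j=k..q} theta_j psi_{j-k}   (c_k = 0 for k > q),
using gamma(-m) = gamma(m).
Pure AR (q = 0): c_0 = sigma^2 = 3, c_k = 0 for k >= 1.
Equations for k = 0, 1, 2 (AR order 2, c_2 = 0):
  (E0) gamma(0) = phi_1 gamma(1) + phi_2 gamma(2) + c_0
  (E1) gamma(1) = phi_1 gamma(0) + phi_2 gamma(1) + c_1
  (E2) gamma(2) = phi_1 gamma(1) + phi_2 gamma(0)
From (E1): gamma(1) = A gamma(0) + B with
  A = phi_1 / (1 - phi_2) = -0.422 / 0.723 = -0.583679,   B = c_1 / (1 - phi_2) = 0 / 0.723 = 0.
Insert (E2) into (E0): gamma(0) (1 - phi_2^2) = phi_1 (1 + phi_2) gamma(1) + c_0.
  phi_1 (1 + phi_2) = (-0.422)(1.277) = -0.538894,   1 - phi_2^2 = 0.923271.
Replace gamma(1) by A gamma(0) + B and collect gamma(0):
  gamma(0) [0.923271 - (-0.538894)(-0.583679)] = c_0 = 3
  gamma(0) * 0.60873 = 3
  gamma(0) = 3 / 0.60873 = 4.928295.
  gamma(1) = A gamma(0) = (-0.583679)(4.928295) = -2.876543.
Therefore gamma(1) = -2.8765 (to 4 decimal places).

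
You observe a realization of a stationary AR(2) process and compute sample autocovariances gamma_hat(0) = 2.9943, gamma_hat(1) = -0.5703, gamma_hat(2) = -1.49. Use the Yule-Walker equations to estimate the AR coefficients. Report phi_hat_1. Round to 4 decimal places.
\hat\phi_{1} = -0.2960

The Yule-Walker equations for an AR(p) process read, in matrix form,
  Gamma_p phi = r_p,   with   (Gamma_p)_{ij} = gamma(|i - j|),
                       (r_p)_i = gamma(i),   i,j = 1..p.
Substitute the sample gammas (Toeplitz matrix and right-hand side of size 2):
  Gamma_p = [[2.9943, -0.5703], [-0.5703, 2.9943]]
  r_p     = [-0.5703, -1.49]
Written out:
  2.9943 phi_1 - 0.5703 phi_2 = -0.5703
  -0.5703 phi_1 + 2.9943 phi_2 = -1.49
Solve by Cramer's rule:
  det = gamma(0)^2 - gamma(1)^2 = (2.9943)^2 - (-0.5703)^2 = 8.96583249 - 0.32524209 = 8.6405904
  phi_hat_1 = [gamma(1) gamma(0) - gamma(1) gamma(2)] / det = [(-0.5703)(2.9943) - (-0.5703)(-1.49)] / 8.6405904 = -2.55739629 / 8.6405904 = -0.296
  phi_hat_2 = [gamma(0) gamma(2) - gamma(1)^2] / det = [(2.9943)(-1.49) - (-0.5703)^2] / 8.6405904 = -4.78674909 / 8.6405904 = -0.554
So phi_hat = [-0.2960, -0.5540].
Therefore phi_hat_1 = -0.2960.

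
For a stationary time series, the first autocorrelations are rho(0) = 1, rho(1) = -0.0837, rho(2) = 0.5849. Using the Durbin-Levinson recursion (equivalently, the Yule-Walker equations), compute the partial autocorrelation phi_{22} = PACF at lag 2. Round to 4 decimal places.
\phi_{22} = 0.5820

The PACF at lag k is phi_{kk}, the last component of the solution
to the Yule-Walker system G_k phi = r_k where
  (G_k)_{ij} = rho(|i - j|), (r_k)_i = rho(i), i,j = 1..k.
Equivalently, Durbin-Levinson gives phi_{kk} iteratively:
  phi_{11} = rho(1)
  phi_{kk} = [rho(k) - sum_{j=1..k-1} phi_{k-1,j} rho(k-j)]
            / [1 - sum_{j=1..k-1} phi_{k-1,j} rho(j)],
  phi_{k,j} = phi_{k-1,j} - phi_{kk} phi_{k-1,k-j},  j = 1..k-1.
Step k = 1:
  phi_11 = rho(1) = -0.0837.
Step k = 2:
  phi_22 = [rho(2) - phi_11 rho(1)] / [1 - phi_11 rho(1)] = [0.5849 - (-0.0837)(-0.0837)] / [1 - (-0.0837)(-0.0837)]
         = 0.57789431 / 0.99299431 = 0.582.
Therefore phi_{22} = 0.5820.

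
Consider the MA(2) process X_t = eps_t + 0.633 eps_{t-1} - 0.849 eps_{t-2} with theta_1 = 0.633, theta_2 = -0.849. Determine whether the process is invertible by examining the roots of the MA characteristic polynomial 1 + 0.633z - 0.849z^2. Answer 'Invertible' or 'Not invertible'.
\text{Not invertible}

The MA(q) characteristic polynomial is P(z) = 1 + 0.633z - 0.849z^2.
Invertibility requires all roots to lie outside the unit circle, i.e. |z| > 1 for every root.
Set 1 + (0.633) z + (-0.849) z^2 = 0, i.e. a z^2 + b z + c = 0 with a = -0.849, b = 0.633, c = 1.
Discriminant D = b^2 - 4ac = (0.633)^2 - 4*(-0.849)*1 = 0.400689 - (-3.396) = 3.796689.
D >= 0, so the roots are real: z = (-b +/- sqrt(D)) / (2a) = (-0.633 +/- 1.948509) / (-1.698).
  z_1 = (-0.633 + 1.948509) / (-1.698) = -0.7747,   |z_1| = 0.7747.
  z_2 = (-0.633 - 1.948509) / (-1.698) = 1.5203,   |z_2| = 1.5203.
Moduli of all roots: 0.7747, 1.5203.
All moduli strictly greater than 1? No.
Verdict: Not invertible.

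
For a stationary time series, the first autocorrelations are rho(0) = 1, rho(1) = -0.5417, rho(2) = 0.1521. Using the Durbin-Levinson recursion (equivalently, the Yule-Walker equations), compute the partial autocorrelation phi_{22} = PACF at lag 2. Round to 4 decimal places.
\phi_{22} = -0.2000

The PACF at lag k is phi_{kk}, the last component of the solution
to the Yule-Walker system G_k phi = r_k where
  (G_k)_{ij} = rho(|i - j|), (r_k)_i = rho(i), i,j = 1..k.
Equivalently, Durbin-Levinson gives phi_{kk} iteratively:
  phi_{11} = rho(1)
  phi_{kk} = [rho(k) - sum_{j=1..k-1} phi_{k-1,j} rho(k-j)]
            / [1 - sum_{j=1..k-1} phi_{k-1,j} rho(j)],
  phi_{k,j} = phi_{k-1,j} - phi_{kk} phi_{k-1,k-j},  j = 1..k-1.
Step k = 1:
  phi_11 = rho(1) = -0.5417.
Step k = 2:
  phi_22 = [rho(2) - phi_11 rho(1)] / [1 - phi_11 rho(1)] = [0.1521 - (-0.5417)(-0.5417)] / [1 - (-0.5417)(-0.5417)]
         = -0.14133889 / 0.70656111 = -0.2.
Therefore phi_{22} = -0.2000.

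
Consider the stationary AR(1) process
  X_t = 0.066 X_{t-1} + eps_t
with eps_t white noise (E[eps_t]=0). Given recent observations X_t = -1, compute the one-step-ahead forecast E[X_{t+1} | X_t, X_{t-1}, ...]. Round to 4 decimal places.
E[X_{t+1} \mid \mathcal F_t] = -0.0660

For an AR(p) model X_t = c + sum_i phi_i X_{t-i} + eps_t, the
one-step-ahead conditional mean is
  E[X_{t+1} | X_t, ...] = c + sum_i phi_i X_{t+1-i}.
Substitute known values:
  E[X_{t+1} | ...] = (0.066) * (-1)
                   = -0.0660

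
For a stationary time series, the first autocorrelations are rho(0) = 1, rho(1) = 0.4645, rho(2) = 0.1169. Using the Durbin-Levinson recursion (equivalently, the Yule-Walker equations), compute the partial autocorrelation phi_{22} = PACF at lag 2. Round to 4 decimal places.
\phi_{22} = -0.1261

The PACF at lag k is phi_{kk}, the last component of the solution
to the Yule-Walker system G_k phi = r_k where
  (G_k)_{ij} = rho(|i - j|), (r_k)_i = rho(i), i,j = 1..k.
Equivalently, Durbin-Levinson gives phi_{kk} iteratively:
  phi_{11} = rho(1)
  phi_{kk} = [rho(k) - sum_{j=1..k-1} phi_{k-1,j} rho(k-j)]
            / [1 - sum_{j=1..k-1} phi_{k-1,j} rho(j)],
  phi_{k,j} = phi_{k-1,j} - phi_{kk} phi_{k-1,k-j},  j = 1..k-1.
Step k = 1:
  phi_11 = rho(1) = 0.4645.
Step k = 2:
  phi_22 = [rho(2) - phi_11 rho(1)] / [1 - phi_11 rho(1)] = [0.1169 - (0.4645)(0.4645)] / [1 - (0.4645)(0.4645)]
         = -0.09886025 / 0.78423975 = -0.1261.
Therefore phi_{22} = -0.1261.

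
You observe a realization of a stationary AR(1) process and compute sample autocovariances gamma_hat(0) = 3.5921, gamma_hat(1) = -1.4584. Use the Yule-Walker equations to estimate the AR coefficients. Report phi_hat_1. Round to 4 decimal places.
\hat\phi_{1} = -0.4060

The Yule-Walker equations for an AR(p) process read, in matrix form,
  Gamma_p phi = r_p,   with   (Gamma_p)_{ij} = gamma(|i - j|),
                       (r_p)_i = gamma(i),   i,j = 1..p.
Substitute the sample gammas (Toeplitz matrix and right-hand side of size 1):
  Gamma_p = [[3.5921]]
  r_p     = [-1.4584]
With p = 1 this is the single equation gamma(0) phi_1 = gamma(1):
  phi_hat_1 = gamma(1) / gamma(0) = -1.4584 / 3.5921 = -0.4060.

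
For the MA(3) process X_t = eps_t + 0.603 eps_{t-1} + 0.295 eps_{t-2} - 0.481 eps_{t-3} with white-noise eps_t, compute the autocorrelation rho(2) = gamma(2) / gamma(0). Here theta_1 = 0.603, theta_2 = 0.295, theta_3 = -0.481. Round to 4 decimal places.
\rho(2) = 0.0029

For an MA(q) process with theta_0 = 1, the autocovariance is
  gamma(k) = sigma^2 * sum_{i=0..q-k} theta_i * theta_{i+k},
and rho(k) = gamma(k) / gamma(0). Sigma^2 cancels.
  numerator   = (1)*(0.295) + (0.603)*(-0.481) = 0.004957.
  denominator = (1)^2 + (0.603)^2 + (0.295)^2 + (-0.481)^2 = 1.681995.
  rho(2) = 0.004957 / 1.681995 = 0.0029.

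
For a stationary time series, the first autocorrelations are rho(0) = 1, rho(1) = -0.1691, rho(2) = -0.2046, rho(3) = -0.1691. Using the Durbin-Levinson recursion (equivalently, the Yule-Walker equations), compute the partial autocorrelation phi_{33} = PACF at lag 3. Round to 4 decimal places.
\phi_{33} = -0.2759

The PACF at lag k is phi_{kk}, the last component of the solution
to the Yule-Walker system G_k phi = r_k where
  (G_k)_{ij} = rho(|i - j|), (r_k)_i = rho(i), i,j = 1..k.
Equivalently, Durbin-Levinson gives phi_{kk} iteratively:
  phi_{11} = rho(1)
  phi_{kk} = [rho(k) - sum_{j=1..k-1} phi_{k-1,j} rho(k-j)]
            / [1 - sum_{j=1..k-1} phi_{k-1,j} rho(j)],
  phi_{k,j} = phi_{k-1,j} - phi_{kk} phi_{k-1,k-j},  j = 1..k-1.
Step k = 1:
  phi_11 = rho(1) = -0.1691.
Step k = 2:
  phi_22 = [rho(2) - phi_11 rho(1)] / [1 - phi_11 rho(1)] = [-0.2046 - (-0.1691)(-0.1691)] / [1 - (-0.1691)(-0.1691)]
         = -0.23319481 / 0.97140519 = -0.240059.
  Update: phi_21 = phi_11 - phi_22 phi_11 = -0.1691 - (-0.240059)(-0.1691) = -0.209694.
Step k = 3:
  phi_33 = [rho(3) - phi_21 rho(2) - phi_22 rho(1)] / [1 - phi_21 rho(1) - phi_22 rho(2)]
    numerator   = -0.1691 - (-0.209694)(-0.2046) - (-0.240059)(-0.1691) = -0.25259742
    denominator = 1 - (-0.209694)(-0.1691) - (-0.240059)(-0.2046) = 0.91542462
  phi_33 = -0.25259742 / 0.91542462 = -0.2759.
Therefore phi_{33} = -0.2759.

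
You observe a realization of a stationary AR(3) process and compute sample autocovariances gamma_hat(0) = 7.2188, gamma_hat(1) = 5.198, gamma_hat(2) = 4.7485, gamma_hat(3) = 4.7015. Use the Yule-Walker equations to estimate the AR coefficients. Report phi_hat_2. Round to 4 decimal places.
\hat\phi_{2} = 0.1660

The Yule-Walker equations for an AR(p) process read, in matrix form,
  Gamma_p phi = r_p,   with   (Gamma_p)_{ij} = gamma(|i - j|),
                       (r_p)_i = gamma(i),   i,j = 1..p.
Substitute the sample gammas (Toeplitz matrix and right-hand side of size 3):
  Gamma_p = [[7.2188, 5.198, 4.7485], [5.198, 7.2188, 5.198], [4.7485, 5.198, 7.2188]]
  r_p     = [5.198, 4.7485, 4.7015]
Written out (R1..R3):
  (R1) 7.2188 phi_1 + 5.198 phi_2 + 4.7485 phi_3 = 5.198
  (R2) 5.198 phi_1 + 7.2188 phi_2 + 5.198 phi_3 = 4.7485
  (R3) 4.7485 phi_1 + 5.198 phi_2 + 7.2188 phi_3 = 4.7015
Gaussian elimination:
  R2 <- R2 - (5.198/7.2188) R1 = R2 - (0.720064) R1:  3.475906 phi_2 + 1.778775 phi_3 = 1.005606
  R3 <- R3 - (4.7485/7.2188) R1 = R3 - (0.657796) R1:  1.778775 phi_2 + 4.095254 phi_3 = 1.282275
  R3 <- R3 - (1.778775/3.475906) R2 = R3 - (0.511744) R2:  3.184976 phi_3 = 0.767662
Back-substitution:
  phi_hat_3 = 0.767662 / 3.184976 = 0.241026
  phi_hat_2 = (1.005606 - (1.778775)(0.241026)) / 3.475906 = 0.165964
  phi_hat_1 = (5.198 - (5.198)(0.165964) - (4.7485)(0.241026)) / 7.2188 = 0.442014
So phi_hat = [0.4420, 0.1660, 0.2410].
Therefore phi_hat_2 = 0.1660.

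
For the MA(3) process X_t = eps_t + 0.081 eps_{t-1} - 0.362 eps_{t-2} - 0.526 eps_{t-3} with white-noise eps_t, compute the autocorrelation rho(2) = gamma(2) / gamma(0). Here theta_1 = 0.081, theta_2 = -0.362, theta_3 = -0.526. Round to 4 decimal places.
\rho(2) = -0.2861

For an MA(q) process with theta_0 = 1, the autocovariance is
  gamma(k) = sigma^2 * sum_{i=0..q-k} theta_i * theta_{i+k},
and rho(k) = gamma(k) / gamma(0). Sigma^2 cancels.
  numerator   = (1)*(-0.362) + (0.081)*(-0.526) = -0.404606.
  denominator = (1)^2 + (0.081)^2 + (-0.362)^2 + (-0.526)^2 = 1.414281.
  rho(2) = -0.404606 / 1.414281 = -0.2861.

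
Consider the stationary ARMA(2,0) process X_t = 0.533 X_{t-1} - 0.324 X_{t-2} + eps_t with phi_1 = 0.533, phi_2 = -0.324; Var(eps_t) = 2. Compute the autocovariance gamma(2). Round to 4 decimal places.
\gamma(2) = -0.2918

Multiply the model equation by X_{t-k} and take expectations. With theta_0 = psi_0 = 1 and psi_j the MA(infinity) weights, this gives
  gamma(k) - sum_i phi_i gamma(k-i) = c_k,
  c_k = sigma^2 * sum_{j=k..q} theta_j psi_{j-k}   (c_k = 0 for k > q),
using gamma(-m) = gamma(m).
Pure AR (q = 0): c_0 = sigma^2 = 2, c_k = 0 for k >= 1.
Equations for k = 0, 1, 2 (AR order 2, c_2 = 0):
  (E0) gamma(0) = phi_1 gamma(1) + phi_2 gamma(2) + c_0
  (E1) gamma(1) = phi_1 gamma(0) + phi_2 gamma(1) + c_1
  (E2) gamma(2) = phi_1 gamma(1) + phi_2 gamma(0)
From (E1): gamma(1) = A gamma(0) + B with
  A = phi_1 / (1 - phi_2) = 0.533 / 1.324 = 0.402568,   B = c_1 / (1 - phi_2) = 0 / 1.324 = 0.
Insert (E2) into (E0): gamma(0) (1 - phi_2^2) = phi_1 (1 + phi_2) gamma(1) + c_0.
  phi_1 (1 + phi_2) = (0.533)(0.676) = 0.360308,   1 - phi_2^2 = 0.895024.
Replace gamma(1) by A gamma(0) + B and collect gamma(0):
  gamma(0) [0.895024 - (0.360308)(0.402568)] = c_0 = 2
  gamma(0) * 0.749976 = 2
  gamma(0) = 2 / 0.749976 = 2.666754.
  gamma(1) = A gamma(0) = (0.402568)(2.666754) = 1.07355.
  gamma(2) = phi_1 gamma(1) + phi_2 gamma(0) = (0.533)(1.07355) + (-0.324)(2.666754) = -0.291826.
Therefore gamma(2) = -0.2918 (to 4 decimal places).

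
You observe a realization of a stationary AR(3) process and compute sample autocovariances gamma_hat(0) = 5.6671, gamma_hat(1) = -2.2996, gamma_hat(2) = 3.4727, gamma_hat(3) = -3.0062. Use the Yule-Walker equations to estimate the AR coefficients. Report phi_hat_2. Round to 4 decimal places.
\hat\phi_{2} = 0.4740

The Yule-Walker equations for an AR(p) process read, in matrix form,
  Gamma_p phi = r_p,   with   (Gamma_p)_{ij} = gamma(|i - j|),
                       (r_p)_i = gamma(i),   i,j = 1..p.
Substitute the sample gammas (Toeplitz matrix and right-hand side of size 3):
  Gamma_p = [[5.6671, -2.2996, 3.4727], [-2.2996, 5.6671, -2.2996], [3.4727, -2.2996, 5.6671]]
  r_p     = [-2.2996, 3.4727, -3.0062]
Written out (R1..R3):
  (R1) 5.6671 phi_1 - 2.2996 phi_2 + 3.4727 phi_3 = -2.2996
  (R2) -2.2996 phi_1 + 5.6671 phi_2 - 2.2996 phi_3 = 3.4727
  (R3) 3.4727 phi_1 - 2.2996 phi_2 + 5.6671 phi_3 = -3.0062
Gaussian elimination:
  R2 <- R2 - (-2.2996/5.6671) R1 = R2 - (-0.405781) R1:  4.733967 phi_2 - 0.890445 phi_3 = 2.539567
  R3 <- R3 - (3.4727/5.6671) R1 = R3 - (0.612783) R1:  -0.890445 phi_2 + 3.53909 phi_3 = -1.597045
  R3 <- R3 - (-0.890445/4.733967) R2 = R3 - (-0.188097) R2:  3.3716 phi_3 = -1.11936
Back-substitution:
  phi_hat_3 = -1.11936 / 3.3716 = -0.331997
  phi_hat_2 = (2.539567 - (-0.890445)(-0.331997)) / 4.733967 = 0.474009
  phi_hat_1 = (-2.2996 - (-2.2996)(0.474009) - (3.4727)(-0.331997)) / 5.6671 = -0.009995
So phi_hat = [-0.0100, 0.4740, -0.3320].
Therefore phi_hat_2 = 0.4740.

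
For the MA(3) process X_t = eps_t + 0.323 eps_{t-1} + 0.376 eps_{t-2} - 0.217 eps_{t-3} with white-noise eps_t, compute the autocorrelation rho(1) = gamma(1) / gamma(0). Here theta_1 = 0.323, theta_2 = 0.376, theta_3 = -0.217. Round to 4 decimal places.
\rho(1) = 0.2807

For an MA(q) process with theta_0 = 1, the autocovariance is
  gamma(k) = sigma^2 * sum_{i=0..q-k} theta_i * theta_{i+k},
and rho(k) = gamma(k) / gamma(0). Sigma^2 cancels.
  numerator   = (1)*(0.323) + (0.323)*(0.376) + (0.376)*(-0.217) = 0.362856.
  denominator = (1)^2 + (0.323)^2 + (0.376)^2 + (-0.217)^2 = 1.292794.
  rho(1) = 0.362856 / 1.292794 = 0.2807.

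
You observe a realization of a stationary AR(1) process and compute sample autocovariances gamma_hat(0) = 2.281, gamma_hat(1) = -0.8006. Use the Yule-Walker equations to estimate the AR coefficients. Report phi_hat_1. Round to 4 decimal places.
\hat\phi_{1} = -0.3510

The Yule-Walker equations for an AR(p) process read, in matrix form,
  Gamma_p phi = r_p,   with   (Gamma_p)_{ij} = gamma(|i - j|),
                       (r_p)_i = gamma(i),   i,j = 1..p.
Substitute the sample gammas (Toeplitz matrix and right-hand side of size 1):
  Gamma_p = [[2.281]]
  r_p     = [-0.8006]
With p = 1 this is the single equation gamma(0) phi_1 = gamma(1):
  phi_hat_1 = gamma(1) / gamma(0) = -0.8006 / 2.281 = -0.3510.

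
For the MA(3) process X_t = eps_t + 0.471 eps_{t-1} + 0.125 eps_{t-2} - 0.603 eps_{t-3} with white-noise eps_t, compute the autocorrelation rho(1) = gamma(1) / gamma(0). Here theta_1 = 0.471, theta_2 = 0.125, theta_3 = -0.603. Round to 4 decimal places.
\rho(1) = 0.2839

For an MA(q) process with theta_0 = 1, the autocovariance is
  gamma(k) = sigma^2 * sum_{i=0..q-k} theta_i * theta_{i+k},
and rho(k) = gamma(k) / gamma(0). Sigma^2 cancels.
  numerator   = (1)*(0.471) + (0.471)*(0.125) + (0.125)*(-0.603) = 0.4545.
  denominator = (1)^2 + (0.471)^2 + (0.125)^2 + (-0.603)^2 = 1.601075.
  rho(1) = 0.4545 / 1.601075 = 0.2839.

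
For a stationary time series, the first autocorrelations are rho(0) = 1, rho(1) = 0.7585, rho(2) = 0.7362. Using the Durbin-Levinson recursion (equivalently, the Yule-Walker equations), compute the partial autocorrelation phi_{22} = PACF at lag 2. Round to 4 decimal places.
\phi_{22} = 0.3788

The PACF at lag k is phi_{kk}, the last component of the solution
to the Yule-Walker system G_k phi = r_k where
  (G_k)_{ij} = rho(|i - j|), (r_k)_i = rho(i), i,j = 1..k.
Equivalently, Durbin-Levinson gives phi_{kk} iteratively:
  phi_{11} = rho(1)
  phi_{kk} = [rho(k) - sum_{j=1..k-1} phi_{k-1,j} rho(k-j)]
            / [1 - sum_{j=1..k-1} phi_{k-1,j} rho(j)],
  phi_{k,j} = phi_{k-1,j} - phi_{kk} phi_{k-1,k-j},  j = 1..k-1.
Step k = 1:
  phi_11 = rho(1) = 0.7585.
Step k = 2:
  phi_22 = [rho(2) - phi_11 rho(1)] / [1 - phi_11 rho(1)] = [0.7362 - (0.7585)(0.7585)] / [1 - (0.7585)(0.7585)]
         = 0.16087775 / 0.42467775 = 0.3788.
Therefore phi_{22} = 0.3788.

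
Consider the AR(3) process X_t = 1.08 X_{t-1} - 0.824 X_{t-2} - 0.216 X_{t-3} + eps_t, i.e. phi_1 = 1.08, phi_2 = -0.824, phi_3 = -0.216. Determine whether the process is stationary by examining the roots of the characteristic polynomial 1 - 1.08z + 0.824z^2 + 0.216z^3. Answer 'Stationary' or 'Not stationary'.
\text{Not stationary}

The AR(p) characteristic polynomial is P(z) = 1 - 1.08z + 0.824z^2 + 0.216z^3.
Stationarity requires all roots to lie outside the unit circle, i.e. |z| > 1 for every root.
Degree 3: look for a simple real root z0 first, then factor out (1 - z/z0) and solve the remaining quadratic.
Testing z0 = -5: P(-5) = 1 + (-1.08)(-5) + (0.824)(-5)^2 + (0.216)(-5)^3
  = 1 + (5.4) + (20.6) + (-27) = 0.  So z_0 = -5 is a root, |z_0| = 5.
Divide out the factor (1 + 0.2 z) = (1 - z/z0) (since 1/z0 = -0.2):
  P(z) = (1 + 0.2 z)(1 + (-1.28) z + (1.08) z^2)
  [check: z-coef -1.28 - (-0.2) = -1.08; z^2-coef 1.08 - (-0.2)(-1.28) = 0.824; z^3-coef -(-0.2)(1.08) = 0.216.]
Remaining roots from the quadratic factor 1 + (-1.28) z + (1.08) z^2:
  Set 1 + (-1.28) z + (1.08) z^2 = 0, i.e. a z^2 + b z + c = 0 with a = 1.08, b = -1.28, c = 1.
  Discriminant D = b^2 - 4ac = (-1.28)^2 - 4*(1.08)*1 = 1.6384 - (4.32) = -2.6816.
  D < 0, so the roots are the complex-conjugate pair z = (-b +/- i sqrt(-D)) / (2a) = 0.5926 +/- 0.7581i.
  For a conjugate pair |z|^2 = z * conj(z) = (product of roots) = c/a = 1/(1.08) = 0.925926, so |z| = sqrt(0.925926) = 0.9623 for both roots.
Moduli of all roots: 5.0000, 0.9623, 0.9623.
All moduli strictly greater than 1? No.
Verdict: Not stationary.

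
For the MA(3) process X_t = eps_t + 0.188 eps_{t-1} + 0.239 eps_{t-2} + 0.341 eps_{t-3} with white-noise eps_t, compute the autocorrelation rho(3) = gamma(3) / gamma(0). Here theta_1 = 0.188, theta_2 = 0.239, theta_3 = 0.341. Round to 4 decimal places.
\rho(3) = 0.2821

For an MA(q) process with theta_0 = 1, the autocovariance is
  gamma(k) = sigma^2 * sum_{i=0..q-k} theta_i * theta_{i+k},
and rho(k) = gamma(k) / gamma(0). Sigma^2 cancels.
  numerator   = (1)*(0.341) = 0.341.
  denominator = (1)^2 + (0.188)^2 + (0.239)^2 + (0.341)^2 = 1.208746.
  rho(3) = 0.341 / 1.208746 = 0.2821.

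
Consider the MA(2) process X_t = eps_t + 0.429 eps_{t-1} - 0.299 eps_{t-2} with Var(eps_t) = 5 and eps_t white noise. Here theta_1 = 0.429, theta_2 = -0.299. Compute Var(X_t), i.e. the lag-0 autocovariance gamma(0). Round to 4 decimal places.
\gamma(0) = 6.3672

For an MA(q) process X_t = eps_t + sum_i theta_i eps_{t-i} with
Var(eps_t) = sigma^2, the variance is
  gamma(0) = sigma^2 * (1 + sum_i theta_i^2).
  sum_i theta_i^2 = (0.429)^2 + (-0.299)^2 = 0.184041 + 0.089401 = 0.273442.
  gamma(0) = 5 * (1 + 0.273442) = 5 * 1.273442 = 6.36721, which rounds to 6.3672.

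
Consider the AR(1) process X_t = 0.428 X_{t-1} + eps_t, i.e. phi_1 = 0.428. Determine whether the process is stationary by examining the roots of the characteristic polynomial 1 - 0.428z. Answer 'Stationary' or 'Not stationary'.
\text{Stationary}

The AR(p) characteristic polynomial is P(z) = 1 - 0.428z.
Stationarity requires all roots to lie outside the unit circle, i.e. |z| > 1 for every root.
This is linear in z: 1 + (-0.428) z = 0  =>  z = -1/(-0.428) = 2.336449,  |z| = 2.336449.
Moduli of all roots: 2.3364.
All moduli strictly greater than 1? Yes.
Verdict: Stationary.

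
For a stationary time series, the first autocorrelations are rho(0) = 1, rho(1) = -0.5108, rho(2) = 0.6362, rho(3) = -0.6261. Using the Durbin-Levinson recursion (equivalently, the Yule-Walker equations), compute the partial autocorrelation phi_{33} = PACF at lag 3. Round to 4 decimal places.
\phi_{33} = -0.3770

The PACF at lag k is phi_{kk}, the last component of the solution
to the Yule-Walker system G_k phi = r_k where
  (G_k)_{ij} = rho(|i - j|), (r_k)_i = rho(i), i,j = 1..k.
Equivalently, Durbin-Levinson gives phi_{kk} iteratively:
  phi_{11} = rho(1)
  phi_{kk} = [rho(k) - sum_{j=1..k-1} phi_{k-1,j} rho(k-j)]
            / [1 - sum_{j=1..k-1} phi_{k-1,j} rho(j)],
  phi_{k,j} = phi_{k-1,j} - phi_{kk} phi_{k-1,k-j},  j = 1..k-1.
Step k = 1:
  phi_11 = rho(1) = -0.5108.
Step k = 2:
  phi_22 = [rho(2) - phi_11 rho(1)] / [1 - phi_11 rho(1)] = [0.6362 - (-0.5108)(-0.5108)] / [1 - (-0.5108)(-0.5108)]
         = 0.37528336 / 0.73908336 = 0.507769.
  Update: phi_21 = phi_11 - phi_22 phi_11 = -0.5108 - (0.507769)(-0.5108) = -0.251432.
Step k = 3:
  phi_33 = [rho(3) - phi_21 rho(2) - phi_22 rho(1)] / [1 - phi_21 rho(1) - phi_22 rho(2)]
    numerator   = -0.6261 - (-0.251432)(0.6362) - (0.507769)(-0.5108) = -0.20677088
    denominator = 1 - (-0.251432)(-0.5108) - (0.507769)(0.6362) = 0.54852623
  phi_33 = -0.20677088 / 0.54852623 = -0.377.
Therefore phi_{33} = -0.3770.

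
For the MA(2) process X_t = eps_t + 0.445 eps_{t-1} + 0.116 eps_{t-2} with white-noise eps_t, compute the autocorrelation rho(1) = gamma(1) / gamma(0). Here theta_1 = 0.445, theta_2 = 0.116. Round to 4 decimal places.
\rho(1) = 0.4099

For an MA(q) process with theta_0 = 1, the autocovariance is
  gamma(k) = sigma^2 * sum_{i=0..q-k} theta_i * theta_{i+k},
and rho(k) = gamma(k) / gamma(0). Sigma^2 cancels.
  numerator   = (1)*(0.445) + (0.445)*(0.116) = 0.49662.
  denominator = (1)^2 + (0.445)^2 + (0.116)^2 = 1.211481.
  rho(1) = 0.49662 / 1.211481 = 0.4099.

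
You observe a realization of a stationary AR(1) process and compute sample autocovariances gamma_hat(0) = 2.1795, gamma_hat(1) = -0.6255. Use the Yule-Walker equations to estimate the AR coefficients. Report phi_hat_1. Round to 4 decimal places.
\hat\phi_{1} = -0.2870

The Yule-Walker equations for an AR(p) process read, in matrix form,
  Gamma_p phi = r_p,   with   (Gamma_p)_{ij} = gamma(|i - j|),
                       (r_p)_i = gamma(i),   i,j = 1..p.
Substitute the sample gammas (Toeplitz matrix and right-hand side of size 1):
  Gamma_p = [[2.1795]]
  r_p     = [-0.6255]
With p = 1 this is the single equation gamma(0) phi_1 = gamma(1):
  phi_hat_1 = gamma(1) / gamma(0) = -0.6255 / 2.1795 = -0.2870.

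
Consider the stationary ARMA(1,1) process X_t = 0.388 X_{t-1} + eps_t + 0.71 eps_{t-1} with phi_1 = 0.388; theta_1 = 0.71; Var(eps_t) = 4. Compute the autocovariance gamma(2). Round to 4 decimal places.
\gamma(2) = 2.5587

Multiply the model equation by X_{t-k} and take expectations. With theta_0 = psi_0 = 1 and psi_j the MA(infinity) weights, this gives
  gamma(k) - sum_i phi_i gamma(k-i) = c_k,
  c_k = sigma^2 * sum_{j=k..q} theta_j psi_{j-k}   (c_k = 0 for k > q),
using gamma(-m) = gamma(m).
psi-weights needed (psi_j = theta_j + sum_i phi_i psi_{j-i}):
  psi_1 = theta_1 + phi_1 = 0.71 + (0.388) = 1.098
Right-hand sides:
  c_0 = sigma^2 (1 + theta_1 psi_1) = 4 * (1 + (0.71)(1.098)) = 4 * 1.77958 = 7.11832
  c_1 = sigma^2 theta_1 = 4 * (0.71) = 2.84
  c_2 = 0
Equations for k = 0 and k = 1 (AR order 1):
  gamma(0) = phi_1 gamma(1) + c_0
  gamma(1) = phi_1 gamma(0) + c_1
Substituting the second into the first: gamma(0) (1 - phi_1^2) = c_0 + phi_1 c_1, so
  gamma(0) = (c_0 + phi_1 c_1) / (1 - phi_1^2) = (7.11832 + (0.388)(2.84)) / (1 - (0.388)^2) = 8.22024 / 0.849456 = 9.677064.
  gamma(1) = phi_1 gamma(0) + c_1 = (0.388)(9.677064) + (2.84) = 6.594701.
For k = 2 (> q): gamma(2) = phi_1 gamma(1) = (0.388)(6.594701) = 2.558744.
Therefore gamma(2) = 2.5587 (to 4 decimal places).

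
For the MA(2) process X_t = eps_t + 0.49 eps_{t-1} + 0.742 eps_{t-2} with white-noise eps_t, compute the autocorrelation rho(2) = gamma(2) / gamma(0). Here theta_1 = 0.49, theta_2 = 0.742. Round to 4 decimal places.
\rho(2) = 0.4144

For an MA(q) process with theta_0 = 1, the autocovariance is
  gamma(k) = sigma^2 * sum_{i=0..q-k} theta_i * theta_{i+k},
and rho(k) = gamma(k) / gamma(0). Sigma^2 cancels.
  numerator   = (1)*(0.742) = 0.742.
  denominator = (1)^2 + (0.49)^2 + (0.742)^2 = 1.790664.
  rho(2) = 0.742 / 1.790664 = 0.4144.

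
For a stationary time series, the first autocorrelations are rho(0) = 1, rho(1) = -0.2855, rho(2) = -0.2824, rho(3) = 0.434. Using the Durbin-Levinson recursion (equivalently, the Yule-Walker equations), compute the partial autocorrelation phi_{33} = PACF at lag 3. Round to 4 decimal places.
\phi_{33} = 0.2690

The PACF at lag k is phi_{kk}, the last component of the solution
to the Yule-Walker system G_k phi = r_k where
  (G_k)_{ij} = rho(|i - j|), (r_k)_i = rho(i), i,j = 1..k.
Equivalently, Durbin-Levinson gives phi_{kk} iteratively:
  phi_{11} = rho(1)
  phi_{kk} = [rho(k) - sum_{j=1..k-1} phi_{k-1,j} rho(k-j)]
            / [1 - sum_{j=1..k-1} phi_{k-1,j} rho(j)],
  phi_{k,j} = phi_{k-1,j} - phi_{kk} phi_{k-1,k-j},  j = 1..k-1.
Step k = 1:
  phi_11 = rho(1) = -0.2855.
Step k = 2:
  phi_22 = [rho(2) - phi_11 rho(1)] / [1 - phi_11 rho(1)] = [-0.2824 - (-0.2855)(-0.2855)] / [1 - (-0.2855)(-0.2855)]
         = -0.36391025 / 0.91848975 = -0.396205.
  Update: phi_21 = phi_11 - phi_22 phi_11 = -0.2855 - (-0.396205)(-0.2855) = -0.398617.
Step k = 3:
  phi_33 = [rho(3) - phi_21 rho(2) - phi_22 rho(1)] / [1 - phi_21 rho(1) - phi_22 rho(2)]
    numerator   = 0.434 - (-0.398617)(-0.2824) - (-0.396205)(-0.2855) = 0.20831416
    denominator = 1 - (-0.398617)(-0.2855) - (-0.396205)(-0.2824) = 0.77430668
  phi_33 = 0.20831416 / 0.77430668 = 0.269.
Therefore phi_{33} = 0.2690.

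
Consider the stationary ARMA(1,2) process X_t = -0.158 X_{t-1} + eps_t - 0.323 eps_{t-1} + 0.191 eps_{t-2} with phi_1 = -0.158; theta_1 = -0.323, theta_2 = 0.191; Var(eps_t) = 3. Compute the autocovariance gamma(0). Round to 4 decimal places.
\gamma(0) = 3.9134

Multiply the model equation by X_{t-k} and take expectations. With theta_0 = psi_0 = 1 and psi_j the MA(infinity) weights, this gives
  gamma(k) - sum_i phi_i gamma(k-i) = c_k,
  c_k = sigma^2 * sum_{j=k..q} theta_j psi_{j-k}   (c_k = 0 for k > q),
using gamma(-m) = gamma(m).
psi-weights needed (psi_j = theta_j + sum_i phi_i psi_{j-i}):
  psi_1 = theta_1 + phi_1 = -0.323 + (-0.158) = -0.481
  psi_2 = theta_2 + phi_1 psi_1 = 0.191 + (-0.158)(-0.481) = 0.266998
Right-hand sides:
  c_0 = sigma^2 (1 + theta_1 psi_1 + theta_2 psi_2) = 3 * (1 + (-0.323)(-0.481) + (0.191)(0.266998)) = 3 * 1.20636 = 3.619079
  c_1 = sigma^2 (theta_1 + theta_2 psi_1) = 3 * (-0.323 + (0.191)(-0.481)) = -1.244613
  c_2 = sigma^2 theta_2 = 3 * (0.191) = 0.573
Equations for k = 0 and k = 1 (AR order 1):
  gamma(0) = phi_1 gamma(1) + c_0
  gamma(1) = phi_1 gamma(0) + c_1
Substituting the second into the first: gamma(0) (1 - phi_1^2) = c_0 + phi_1 c_1, so
  gamma(0) = (c_0 + phi_1 c_1) / (1 - phi_1^2) = (3.619079 + (-0.158)(-1.244613)) / (1 - (-0.158)^2) = 3.815728 / 0.975036 = 3.913422.
Therefore gamma(0) = 3.9134 (to 4 decimal places).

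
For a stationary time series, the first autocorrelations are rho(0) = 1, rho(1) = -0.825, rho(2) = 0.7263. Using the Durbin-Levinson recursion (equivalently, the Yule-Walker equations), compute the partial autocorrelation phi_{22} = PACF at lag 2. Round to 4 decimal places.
\phi_{22} = 0.1430

The PACF at lag k is phi_{kk}, the last component of the solution
to the Yule-Walker system G_k phi = r_k where
  (G_k)_{ij} = rho(|i - j|), (r_k)_i = rho(i), i,j = 1..k.
Equivalently, Durbin-Levinson gives phi_{kk} iteratively:
  phi_{11} = rho(1)
  phi_{kk} = [rho(k) - sum_{j=1..k-1} phi_{k-1,j} rho(k-j)]
            / [1 - sum_{j=1..k-1} phi_{k-1,j} rho(j)],
  phi_{k,j} = phi_{k-1,j} - phi_{kk} phi_{k-1,k-j},  j = 1..k-1.
Step k = 1:
  phi_11 = rho(1) = -0.825.
Step k = 2:
  phi_22 = [rho(2) - phi_11 rho(1)] / [1 - phi_11 rho(1)] = [0.7263 - (-0.825)(-0.825)] / [1 - (-0.825)(-0.825)]
         = 0.045675 / 0.319375 = 0.143.
Therefore phi_{22} = 0.1430.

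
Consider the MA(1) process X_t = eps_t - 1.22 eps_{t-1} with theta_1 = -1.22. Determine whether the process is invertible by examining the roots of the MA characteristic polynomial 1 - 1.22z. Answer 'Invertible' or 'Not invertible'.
\text{Not invertible}

The MA(q) characteristic polynomial is P(z) = 1 - 1.22z.
Invertibility requires all roots to lie outside the unit circle, i.e. |z| > 1 for every root.
This is linear in z: 1 + (-1.22) z = 0  =>  z = -1/(-1.22) = 0.819672,  |z| = 0.819672.
Moduli of all roots: 0.8197.
All moduli strictly greater than 1? No.
Verdict: Not invertible.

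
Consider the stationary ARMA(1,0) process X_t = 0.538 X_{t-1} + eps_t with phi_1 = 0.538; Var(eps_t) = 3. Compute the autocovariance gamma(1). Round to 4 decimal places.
\gamma(1) = 2.2715

Multiply the model equation by X_{t-k} and take expectations. With theta_0 = psi_0 = 1 and psi_j the MA(infinity) weights, this gives
  gamma(k) - sum_i phi_i gamma(k-i) = c_k,
  c_k = sigma^2 * sum_{j=k..q} theta_j psi_{j-k}   (c_k = 0 for k > q),
using gamma(-m) = gamma(m).
Pure AR (q = 0): c_0 = sigma^2 = 3, c_k = 0 for k >= 1.
Equations for k = 0 and k = 1 (AR order 1):
  gamma(0) = phi_1 gamma(1) + c_0
  gamma(1) = phi_1 gamma(0) + c_1
Substituting the second into the first: gamma(0) (1 - phi_1^2) = c_0 + phi_1 c_1, so
  gamma(0) = c_0 / (1 - phi_1^2) = 3 / (1 - (0.538)^2) = 3 / 0.710556 = 4.222046.
  gamma(1) = phi_1 gamma(0) = (0.538)(4.222046) = 2.271461.
Therefore gamma(1) = 2.2715 (to 4 decimal places).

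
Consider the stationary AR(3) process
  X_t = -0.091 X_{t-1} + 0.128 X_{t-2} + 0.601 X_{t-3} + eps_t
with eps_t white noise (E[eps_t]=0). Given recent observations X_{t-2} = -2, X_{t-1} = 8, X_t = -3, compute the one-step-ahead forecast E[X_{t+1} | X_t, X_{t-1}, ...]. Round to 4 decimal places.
E[X_{t+1} \mid \mathcal F_t] = 0.0950

For an AR(p) model X_t = c + sum_i phi_i X_{t-i} + eps_t, the
one-step-ahead conditional mean is
  E[X_{t+1} | X_t, ...] = c + sum_i phi_i X_{t+1-i}.
Substitute known values:
  E[X_{t+1} | ...] = (-0.091) * (-3) + (0.128) * (8) + (0.601) * (-2)
                   = 0.0950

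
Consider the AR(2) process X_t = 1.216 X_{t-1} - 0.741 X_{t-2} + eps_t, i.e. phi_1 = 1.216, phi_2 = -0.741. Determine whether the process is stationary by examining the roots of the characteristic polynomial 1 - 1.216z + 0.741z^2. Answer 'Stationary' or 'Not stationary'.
\text{Stationary}

The AR(p) characteristic polynomial is P(z) = 1 - 1.216z + 0.741z^2.
Stationarity requires all roots to lie outside the unit circle, i.e. |z| > 1 for every root.
Set 1 + (-1.216) z + (0.741) z^2 = 0, i.e. a z^2 + b z + c = 0 with a = 0.741, b = -1.216, c = 1.
Discriminant D = b^2 - 4ac = (-1.216)^2 - 4*(0.741)*1 = 1.478656 - (2.964) = -1.485344.
D < 0, so the roots are the complex-conjugate pair z = (-b +/- i sqrt(-D)) / (2a) = 0.8205 +/- 0.8224i.
For a conjugate pair |z|^2 = z * conj(z) = (product of roots) = c/a = 1/(0.741) = 1.349528, so |z| = sqrt(1.349528) = 1.1617 for both roots.
Moduli of all roots: 1.1617, 1.1617.
All moduli strictly greater than 1? Yes.
Verdict: Stationary.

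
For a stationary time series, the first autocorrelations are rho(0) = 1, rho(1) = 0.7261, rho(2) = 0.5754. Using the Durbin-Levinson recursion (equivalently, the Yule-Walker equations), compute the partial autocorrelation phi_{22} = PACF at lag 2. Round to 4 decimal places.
\phi_{22} = 0.1019

The PACF at lag k is phi_{kk}, the last component of the solution
to the Yule-Walker system G_k phi = r_k where
  (G_k)_{ij} = rho(|i - j|), (r_k)_i = rho(i), i,j = 1..k.
Equivalently, Durbin-Levinson gives phi_{kk} iteratively:
  phi_{11} = rho(1)
  phi_{kk} = [rho(k) - sum_{j=1..k-1} phi_{k-1,j} rho(k-j)]
            / [1 - sum_{j=1..k-1} phi_{k-1,j} rho(j)],
  phi_{k,j} = phi_{k-1,j} - phi_{kk} phi_{k-1,k-j},  j = 1..k-1.
Step k = 1:
  phi_11 = rho(1) = 0.7261.
Step k = 2:
  phi_22 = [rho(2) - phi_11 rho(1)] / [1 - phi_11 rho(1)] = [0.5754 - (0.7261)(0.7261)] / [1 - (0.7261)(0.7261)]
         = 0.04817879 / 0.47277879 = 0.1019.
Therefore phi_{22} = 0.1019.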